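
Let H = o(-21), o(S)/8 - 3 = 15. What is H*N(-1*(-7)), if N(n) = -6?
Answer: -864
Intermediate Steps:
o(S) = 144 (o(S) = 24 + 8*15 = 24 + 120 = 144)
H = 144
H*N(-1*(-7)) = 144*(-6) = -864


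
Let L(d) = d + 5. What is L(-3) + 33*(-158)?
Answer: -5212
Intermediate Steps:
L(d) = 5 + d
L(-3) + 33*(-158) = (5 - 3) + 33*(-158) = 2 - 5214 = -5212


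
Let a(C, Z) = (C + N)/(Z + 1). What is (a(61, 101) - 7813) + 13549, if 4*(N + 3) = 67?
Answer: 2340587/408 ≈ 5736.7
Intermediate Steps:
N = 55/4 (N = -3 + (¼)*67 = -3 + 67/4 = 55/4 ≈ 13.750)
a(C, Z) = (55/4 + C)/(1 + Z) (a(C, Z) = (C + 55/4)/(Z + 1) = (55/4 + C)/(1 + Z))
(a(61, 101) - 7813) + 13549 = ((55/4 + 61)/(1 + 101) - 7813) + 13549 = ((299/4)/102 - 7813) + 13549 = ((1/102)*(299/4) - 7813) + 13549 = (299/408 - 7813) + 13549 = -3187405/408 + 13549 = 2340587/408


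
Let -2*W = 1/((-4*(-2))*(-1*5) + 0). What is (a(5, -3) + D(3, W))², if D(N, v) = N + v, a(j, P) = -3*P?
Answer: 923521/6400 ≈ 144.30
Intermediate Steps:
W = 1/80 (W = -1/(2*((-4*(-2))*(-1*5) + 0)) = -1/(2*(8*(-5) + 0)) = -1/(2*(-40 + 0)) = -½/(-40) = -½*(-1/40) = 1/80 ≈ 0.012500)
(a(5, -3) + D(3, W))² = (-3*(-3) + (3 + 1/80))² = (9 + 241/80)² = (961/80)² = 923521/6400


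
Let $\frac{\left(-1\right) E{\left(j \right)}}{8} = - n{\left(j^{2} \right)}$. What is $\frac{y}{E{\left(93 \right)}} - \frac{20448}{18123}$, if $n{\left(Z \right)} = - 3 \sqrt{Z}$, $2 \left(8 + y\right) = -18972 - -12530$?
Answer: $\frac{4293077}{13483512} \approx 0.31839$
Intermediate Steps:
$y = -3229$ ($y = -8 + \frac{-18972 - -12530}{2} = -8 + \frac{-18972 + 12530}{2} = -8 + \frac{1}{2} \left(-6442\right) = -8 - 3221 = -3229$)
$E{\left(j \right)} = - 24 \sqrt{j^{2}}$ ($E{\left(j \right)} = - 8 \left(- \left(-3\right) \sqrt{j^{2}}\right) = - 8 \cdot 3 \sqrt{j^{2}} = - 24 \sqrt{j^{2}}$)
$\frac{y}{E{\left(93 \right)}} - \frac{20448}{18123} = - \frac{3229}{\left(-24\right) \sqrt{93^{2}}} - \frac{20448}{18123} = - \frac{3229}{\left(-24\right) \sqrt{8649}} - \frac{6816}{6041} = - \frac{3229}{\left(-24\right) 93} - \frac{6816}{6041} = - \frac{3229}{-2232} - \frac{6816}{6041} = \left(-3229\right) \left(- \frac{1}{2232}\right) - \frac{6816}{6041} = \frac{3229}{2232} - \frac{6816}{6041} = \frac{4293077}{13483512}$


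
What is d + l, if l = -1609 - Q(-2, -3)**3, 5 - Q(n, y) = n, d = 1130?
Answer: -822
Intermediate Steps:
Q(n, y) = 5 - n
l = -1952 (l = -1609 - (5 - 1*(-2))**3 = -1609 - (5 + 2)**3 = -1609 - 1*7**3 = -1609 - 1*343 = -1609 - 343 = -1952)
d + l = 1130 - 1952 = -822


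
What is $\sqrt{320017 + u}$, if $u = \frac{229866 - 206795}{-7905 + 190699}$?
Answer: $\frac{\sqrt{10692939108749786}}{182794} \approx 565.7$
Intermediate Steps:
$u = \frac{23071}{182794} \approx 0.12621$
$\sqrt{320017 + u} = \sqrt{320017 + \frac{23071}{182794}} = \sqrt{\frac{58497210569}{182794}} = \frac{\sqrt{10692939108749786}}{182794}$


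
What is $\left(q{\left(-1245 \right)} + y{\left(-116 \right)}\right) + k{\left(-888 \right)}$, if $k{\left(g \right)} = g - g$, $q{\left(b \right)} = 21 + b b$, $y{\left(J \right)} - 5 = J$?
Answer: $1549935$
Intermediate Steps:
$y{\left(J \right)} = 5 + J$
$q{\left(b \right)} = 21 + b^{2}$
$k{\left(g \right)} = 0$
$\left(q{\left(-1245 \right)} + y{\left(-116 \right)}\right) + k{\left(-888 \right)} = \left(\left(21 + \left(-1245\right)^{2}\right) + \left(5 - 116\right)\right) + 0 = \left(\left(21 + 1550025\right) - 111\right) + 0 = \left(1550046 - 111\right) + 0 = 1549935 + 0 = 1549935$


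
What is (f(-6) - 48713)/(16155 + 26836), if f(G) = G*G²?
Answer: -48929/42991 ≈ -1.1381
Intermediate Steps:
f(G) = G³
(f(-6) - 48713)/(16155 + 26836) = ((-6)³ - 48713)/(16155 + 26836) = (-216 - 48713)/42991 = -48929*1/42991 = -48929/42991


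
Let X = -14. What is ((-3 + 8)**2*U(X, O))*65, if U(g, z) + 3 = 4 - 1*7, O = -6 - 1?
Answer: -9750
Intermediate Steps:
O = -7
U(g, z) = -6 (U(g, z) = -3 + (4 - 1*7) = -3 + (4 - 7) = -3 - 3 = -6)
((-3 + 8)**2*U(X, O))*65 = ((-3 + 8)**2*(-6))*65 = (5**2*(-6))*65 = (25*(-6))*65 = -150*65 = -9750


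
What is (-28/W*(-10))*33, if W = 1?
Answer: 9240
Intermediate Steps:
(-28/W*(-10))*33 = (-28/1*(-10))*33 = (-28*(-10))*33 = (-7*4*(-10))*33 = -28*(-10)*33 = 280*33 = 9240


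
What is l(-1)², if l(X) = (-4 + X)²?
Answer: 625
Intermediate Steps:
l(-1)² = ((-4 - 1)²)² = ((-5)²)² = 25² = 625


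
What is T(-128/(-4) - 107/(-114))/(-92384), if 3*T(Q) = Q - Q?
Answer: 0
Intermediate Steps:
T(Q) = 0 (T(Q) = (Q - Q)/3 = (⅓)*0 = 0)
T(-128/(-4) - 107/(-114))/(-92384) = 0/(-92384) = 0*(-1/92384) = 0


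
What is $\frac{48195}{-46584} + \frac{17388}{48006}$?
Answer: $- \frac{441989}{657352} \approx -0.67238$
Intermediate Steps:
$\frac{48195}{-46584} + \frac{17388}{48006} = 48195 \left(- \frac{1}{46584}\right) + 17388 \cdot \frac{1}{48006} = - \frac{5355}{5176} + \frac{46}{127} = - \frac{441989}{657352}$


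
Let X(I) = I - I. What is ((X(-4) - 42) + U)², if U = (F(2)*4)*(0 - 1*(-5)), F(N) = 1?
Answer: 484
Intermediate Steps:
X(I) = 0
U = 20 (U = (1*4)*(0 - 1*(-5)) = 4*(0 + 5) = 4*5 = 20)
((X(-4) - 42) + U)² = ((0 - 42) + 20)² = (-42 + 20)² = (-22)² = 484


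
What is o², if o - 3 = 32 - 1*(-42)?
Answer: 5929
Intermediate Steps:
o = 77 (o = 3 + (32 - 1*(-42)) = 3 + (32 + 42) = 3 + 74 = 77)
o² = 77² = 5929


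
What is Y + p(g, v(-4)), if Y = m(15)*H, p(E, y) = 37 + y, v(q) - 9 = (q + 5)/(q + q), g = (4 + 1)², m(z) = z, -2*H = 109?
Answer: -6173/8 ≈ -771.63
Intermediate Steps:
H = -109/2 (H = -½*109 = -109/2 ≈ -54.500)
g = 25 (g = 5² = 25)
v(q) = 9 + (5 + q)/(2*q) (v(q) = 9 + (q + 5)/(q + q) = 9 + (5 + q)/((2*q)) = 9 + (5 + q)*(1/(2*q)) = 9 + (5 + q)/(2*q))
Y = -1635/2 (Y = 15*(-109/2) = -1635/2 ≈ -817.50)
Y + p(g, v(-4)) = -1635/2 + (37 + (½)*(5 + 19*(-4))/(-4)) = -1635/2 + (37 + (½)*(-¼)*(5 - 76)) = -1635/2 + (37 + (½)*(-¼)*(-71)) = -1635/2 + (37 + 71/8) = -1635/2 + 367/8 = -6173/8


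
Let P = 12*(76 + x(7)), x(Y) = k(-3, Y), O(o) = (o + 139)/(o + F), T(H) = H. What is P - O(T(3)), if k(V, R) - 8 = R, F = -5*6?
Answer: 29626/27 ≈ 1097.3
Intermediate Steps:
F = -30
k(V, R) = 8 + R
O(o) = (139 + o)/(-30 + o) (O(o) = (o + 139)/(o - 30) = (139 + o)/(-30 + o))
x(Y) = 8 + Y
P = 1092 (P = 12*(76 + (8 + 7)) = 12*(76 + 15) = 12*91 = 1092)
P - O(T(3)) = 1092 - (139 + 3)/(-30 + 3) = 1092 - 142/(-27) = 1092 - (-1)*142/27 = 1092 - 1*(-142/27) = 1092 + 142/27 = 29626/27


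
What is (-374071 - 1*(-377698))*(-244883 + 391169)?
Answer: 530579322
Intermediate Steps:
(-374071 - 1*(-377698))*(-244883 + 391169) = (-374071 + 377698)*146286 = 3627*146286 = 530579322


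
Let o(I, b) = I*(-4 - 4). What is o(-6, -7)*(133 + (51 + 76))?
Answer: 12480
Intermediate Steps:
o(I, b) = -8*I (o(I, b) = I*(-8) = -8*I)
o(-6, -7)*(133 + (51 + 76)) = (-8*(-6))*(133 + (51 + 76)) = 48*(133 + 127) = 48*260 = 12480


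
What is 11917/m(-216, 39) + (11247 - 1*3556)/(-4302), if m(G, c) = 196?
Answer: 24879749/421596 ≈ 59.013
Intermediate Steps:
11917/m(-216, 39) + (11247 - 1*3556)/(-4302) = 11917/196 + (11247 - 1*3556)/(-4302) = 11917*(1/196) + (11247 - 3556)*(-1/4302) = 11917/196 + 7691*(-1/4302) = 11917/196 - 7691/4302 = 24879749/421596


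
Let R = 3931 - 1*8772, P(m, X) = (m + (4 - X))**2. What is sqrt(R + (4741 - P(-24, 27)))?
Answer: I*sqrt(2309) ≈ 48.052*I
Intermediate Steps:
P(m, X) = (4 + m - X)**2
R = -4841 (R = 3931 - 8772 = -4841)
sqrt(R + (4741 - P(-24, 27))) = sqrt(-4841 + (4741 - (4 - 24 - 1*27)**2)) = sqrt(-4841 + (4741 - (4 - 24 - 27)**2)) = sqrt(-4841 + (4741 - 1*(-47)**2)) = sqrt(-4841 + (4741 - 1*2209)) = sqrt(-4841 + (4741 - 2209)) = sqrt(-4841 + 2532) = sqrt(-2309) = I*sqrt(2309)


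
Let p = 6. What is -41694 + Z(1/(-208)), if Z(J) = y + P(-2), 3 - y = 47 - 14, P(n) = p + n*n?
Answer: -41714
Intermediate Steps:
P(n) = 6 + n² (P(n) = 6 + n*n = 6 + n²)
y = -30 (y = 3 - (47 - 14) = 3 - 1*33 = 3 - 33 = -30)
Z(J) = -20 (Z(J) = -30 + (6 + (-2)²) = -30 + (6 + 4) = -30 + 10 = -20)
-41694 + Z(1/(-208)) = -41694 - 20 = -41714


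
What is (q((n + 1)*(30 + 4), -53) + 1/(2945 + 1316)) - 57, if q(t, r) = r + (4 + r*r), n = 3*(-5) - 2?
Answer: 11517484/4261 ≈ 2703.0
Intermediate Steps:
n = -17 (n = -15 - 2 = -17)
q(t, r) = 4 + r + r² (q(t, r) = r + (4 + r²) = 4 + r + r²)
(q((n + 1)*(30 + 4), -53) + 1/(2945 + 1316)) - 57 = ((4 - 53 + (-53)²) + 1/(2945 + 1316)) - 57 = ((4 - 53 + 2809) + 1/4261) - 57 = (2760 + 1/4261) - 57 = 11760361/4261 - 57 = 11517484/4261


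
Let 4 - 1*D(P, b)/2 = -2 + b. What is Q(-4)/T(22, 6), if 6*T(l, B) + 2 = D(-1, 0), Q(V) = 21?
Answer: 63/5 ≈ 12.600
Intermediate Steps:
D(P, b) = 12 - 2*b (D(P, b) = 8 - 2*(-2 + b) = 8 + (4 - 2*b) = 12 - 2*b)
T(l, B) = 5/3 (T(l, B) = -⅓ + (12 - 2*0)/6 = -⅓ + (12 + 0)/6 = -⅓ + (⅙)*12 = -⅓ + 2 = 5/3)
Q(-4)/T(22, 6) = 21/(5/3) = 21*(⅗) = 63/5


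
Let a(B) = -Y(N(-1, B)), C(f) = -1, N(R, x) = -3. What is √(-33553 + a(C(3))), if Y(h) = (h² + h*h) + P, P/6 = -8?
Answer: I*√33523 ≈ 183.09*I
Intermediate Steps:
P = -48 (P = 6*(-8) = -48)
Y(h) = -48 + 2*h² (Y(h) = (h² + h*h) - 48 = (h² + h²) - 48 = 2*h² - 48 = -48 + 2*h²)
a(B) = 30 (a(B) = -(-48 + 2*(-3)²) = -(-48 + 2*9) = -(-48 + 18) = -1*(-30) = 30)
√(-33553 + a(C(3))) = √(-33553 + 30) = √(-33523) = I*√33523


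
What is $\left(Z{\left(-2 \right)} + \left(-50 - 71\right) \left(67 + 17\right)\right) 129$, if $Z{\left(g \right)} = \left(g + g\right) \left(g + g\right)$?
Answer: $-1309092$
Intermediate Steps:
$Z{\left(g \right)} = 4 g^{2}$ ($Z{\left(g \right)} = 2 g 2 g = 4 g^{2}$)
$\left(Z{\left(-2 \right)} + \left(-50 - 71\right) \left(67 + 17\right)\right) 129 = \left(4 \left(-2\right)^{2} + \left(-50 - 71\right) \left(67 + 17\right)\right) 129 = \left(4 \cdot 4 - 10164\right) 129 = \left(16 - 10164\right) 129 = \left(-10148\right) 129 = -1309092$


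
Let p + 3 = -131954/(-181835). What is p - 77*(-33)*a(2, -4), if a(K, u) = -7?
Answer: -3234712696/181835 ≈ -17789.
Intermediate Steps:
p = -413551/181835 (p = -3 - 131954/(-181835) = -3 - 131954*(-1/181835) = -3 + 131954/181835 = -413551/181835 ≈ -2.2743)
p - 77*(-33)*a(2, -4) = -413551/181835 - 77*(-33)*(-7) = -413551/181835 - (-2541)*(-7) = -413551/181835 - 1*17787 = -413551/181835 - 17787 = -3234712696/181835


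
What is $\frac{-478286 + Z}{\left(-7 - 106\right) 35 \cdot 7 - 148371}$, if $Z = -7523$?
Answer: $\frac{485809}{176056} \approx 2.7594$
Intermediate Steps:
$\frac{-478286 + Z}{\left(-7 - 106\right) 35 \cdot 7 - 148371} = \frac{-478286 - 7523}{\left(-7 - 106\right) 35 \cdot 7 - 148371} = - \frac{485809}{\left(-113\right) 35 \cdot 7 - 148371} = - \frac{485809}{\left(-3955\right) 7 - 148371} = - \frac{485809}{-27685 - 148371} = - \frac{485809}{-176056} = \left(-485809\right) \left(- \frac{1}{176056}\right) = \frac{485809}{176056}$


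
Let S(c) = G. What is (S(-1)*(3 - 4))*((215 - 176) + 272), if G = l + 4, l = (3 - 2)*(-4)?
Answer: 0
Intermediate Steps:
l = -4 (l = 1*(-4) = -4)
G = 0 (G = -4 + 4 = 0)
S(c) = 0
(S(-1)*(3 - 4))*((215 - 176) + 272) = (0*(3 - 4))*((215 - 176) + 272) = (0*(-1))*(39 + 272) = 0*311 = 0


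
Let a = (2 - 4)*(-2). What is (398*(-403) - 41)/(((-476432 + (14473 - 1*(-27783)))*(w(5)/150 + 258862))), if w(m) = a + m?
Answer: 4010875/2809792344064 ≈ 1.4275e-6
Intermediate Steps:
a = 4 (a = -2*(-2) = 4)
w(m) = 4 + m
(398*(-403) - 41)/(((-476432 + (14473 - 1*(-27783)))*(w(5)/150 + 258862))) = (398*(-403) - 41)/(((-476432 + (14473 - 1*(-27783)))*((4 + 5)/150 + 258862))) = (-160394 - 41)/(((-476432 + (14473 + 27783))*(9*(1/150) + 258862))) = -160435*1/((-476432 + 42256)*(3/50 + 258862)) = -160435/((-434176*12943103/50)) = -160435/(-2809792344064/25) = -160435*(-25/2809792344064) = 4010875/2809792344064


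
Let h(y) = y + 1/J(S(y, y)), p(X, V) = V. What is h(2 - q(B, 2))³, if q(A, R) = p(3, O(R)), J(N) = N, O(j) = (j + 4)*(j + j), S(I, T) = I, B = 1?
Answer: -114084125/10648 ≈ -10714.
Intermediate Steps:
O(j) = 2*j*(4 + j) (O(j) = (4 + j)*(2*j) = 2*j*(4 + j))
q(A, R) = 2*R*(4 + R)
h(y) = y + 1/y
h(2 - q(B, 2))³ = ((2 - 2*2*(4 + 2)) + 1/(2 - 2*2*(4 + 2)))³ = ((2 - 2*2*6) + 1/(2 - 2*2*6))³ = ((2 - 1*24) + 1/(2 - 1*24))³ = ((2 - 24) + 1/(2 - 24))³ = (-22 + 1/(-22))³ = (-22 - 1/22)³ = (-485/22)³ = -114084125/10648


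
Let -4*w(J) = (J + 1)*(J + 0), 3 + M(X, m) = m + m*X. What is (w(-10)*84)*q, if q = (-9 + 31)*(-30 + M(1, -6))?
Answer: 1871100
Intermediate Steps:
M(X, m) = -3 + m + X*m (M(X, m) = -3 + (m + m*X) = -3 + (m + X*m) = -3 + m + X*m)
w(J) = -J*(1 + J)/4 (w(J) = -(J + 1)*(J + 0)/4 = -(1 + J)*J/4 = -J*(1 + J)/4)
q = -990 (q = (-9 + 31)*(-30 + (-3 - 6 + 1*(-6))) = 22*(-30 + (-3 - 6 - 6)) = 22*(-30 - 15) = 22*(-45) = -990)
(w(-10)*84)*q = (-¼*(-10)*(1 - 10)*84)*(-990) = (-¼*(-10)*(-9)*84)*(-990) = -45/2*84*(-990) = -1890*(-990) = 1871100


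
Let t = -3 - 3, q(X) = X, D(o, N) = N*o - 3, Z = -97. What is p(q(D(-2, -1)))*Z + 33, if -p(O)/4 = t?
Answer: -2295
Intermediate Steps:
D(o, N) = -3 + N*o
t = -6
p(O) = 24 (p(O) = -4*(-6) = 24)
p(q(D(-2, -1)))*Z + 33 = 24*(-97) + 33 = -2328 + 33 = -2295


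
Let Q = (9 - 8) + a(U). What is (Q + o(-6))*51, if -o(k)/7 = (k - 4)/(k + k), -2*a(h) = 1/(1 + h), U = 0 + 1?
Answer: -1037/4 ≈ -259.25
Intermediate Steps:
U = 1
a(h) = -1/(2*(1 + h))
o(k) = -7*(-4 + k)/(2*k) (o(k) = -7*(k - 4)/(k + k) = -7*(-4 + k)/(2*k))
Q = 3/4 (Q = (9 - 8) - 1/(2 + 2*1) = 1 - 1/(2 + 2) = 1 - 1/4 = 3/4 ≈ 0.75000)
(Q + o(-6))*51 = (3/4 + (-7/2 + 14/(-6)))*51 = (3/4 + (-7/2 + 14*(-1/6)))*51 = (3/4 + (-7/2 - 7/3))*51 = (3/4 - 35/6)*51 = -61/12*51 = -1037/4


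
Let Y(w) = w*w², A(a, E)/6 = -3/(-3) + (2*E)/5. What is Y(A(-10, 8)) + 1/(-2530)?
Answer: 1012190231/63250 ≈ 16003.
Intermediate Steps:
A(a, E) = 6 + 12*E/5 (A(a, E) = 6*(-3/(-3) + (2*E)/5) = 6*(-3*(-⅓) + (2*E)*(⅕)) = 6*(1 + 2*E/5) = 6 + 12*E/5)
Y(w) = w³
Y(A(-10, 8)) + 1/(-2530) = (6 + (12/5)*8)³ + 1/(-2530) = (6 + 96/5)³ - 1/2530 = (126/5)³ - 1/2530 = 2000376/125 - 1/2530 = 1012190231/63250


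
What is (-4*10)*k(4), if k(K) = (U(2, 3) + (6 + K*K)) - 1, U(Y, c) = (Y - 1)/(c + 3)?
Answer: -2540/3 ≈ -846.67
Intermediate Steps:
U(Y, c) = (-1 + Y)/(3 + c)
k(K) = 31/6 + K² (k(K) = ((-1 + 2)/(3 + 3) + (6 + K*K)) - 1 = (1/6 + (6 + K²)) - 1 = ((⅙)*1 + (6 + K²)) - 1 = (⅙ + (6 + K²)) - 1 = (37/6 + K²) - 1 = 31/6 + K²)
(-4*10)*k(4) = (-4*10)*(31/6 + 4²) = -40*(31/6 + 16) = -40*127/6 = -2540/3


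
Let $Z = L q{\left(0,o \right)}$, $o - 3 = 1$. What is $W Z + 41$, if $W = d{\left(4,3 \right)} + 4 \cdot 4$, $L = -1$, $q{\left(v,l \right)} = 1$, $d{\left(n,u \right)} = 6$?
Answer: $19$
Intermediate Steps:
$o = 4$ ($o = 3 + 1 = 4$)
$Z = -1$ ($Z = \left(-1\right) 1 = -1$)
$W = 22$ ($W = 6 + 4 \cdot 4 = 6 + 16 = 22$)
$W Z + 41 = 22 \left(-1\right) + 41 = -22 + 41 = 19$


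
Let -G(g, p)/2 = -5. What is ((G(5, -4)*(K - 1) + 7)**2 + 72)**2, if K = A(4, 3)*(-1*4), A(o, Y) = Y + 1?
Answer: 709742881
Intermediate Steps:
A(o, Y) = 1 + Y
G(g, p) = 10 (G(g, p) = -2*(-5) = 10)
K = -16 (K = (1 + 3)*(-1*4) = 4*(-4) = -16)
((G(5, -4)*(K - 1) + 7)**2 + 72)**2 = ((10*(-16 - 1) + 7)**2 + 72)**2 = ((10*(-17) + 7)**2 + 72)**2 = ((-170 + 7)**2 + 72)**2 = ((-163)**2 + 72)**2 = (26569 + 72)**2 = 26641**2 = 709742881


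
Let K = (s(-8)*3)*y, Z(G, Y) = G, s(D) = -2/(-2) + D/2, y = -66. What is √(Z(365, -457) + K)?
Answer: √959 ≈ 30.968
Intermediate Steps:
s(D) = 1 + D/2 (s(D) = -2*(-½) + D*(½) = 1 + D/2)
K = 594 (K = ((1 + (½)*(-8))*3)*(-66) = ((1 - 4)*3)*(-66) = -3*3*(-66) = -9*(-66) = 594)
√(Z(365, -457) + K) = √(365 + 594) = √959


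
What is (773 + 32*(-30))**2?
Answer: 34969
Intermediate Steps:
(773 + 32*(-30))**2 = (773 - 960)**2 = (-187)**2 = 34969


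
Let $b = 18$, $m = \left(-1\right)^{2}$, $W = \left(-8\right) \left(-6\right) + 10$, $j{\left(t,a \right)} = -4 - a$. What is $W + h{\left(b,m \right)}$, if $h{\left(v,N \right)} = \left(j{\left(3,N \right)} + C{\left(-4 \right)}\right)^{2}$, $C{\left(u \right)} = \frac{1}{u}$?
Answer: $\frac{1369}{16} \approx 85.563$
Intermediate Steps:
$W = 58$ ($W = 48 + 10 = 58$)
$m = 1$
$h{\left(v,N \right)} = \left(- \frac{17}{4} - N\right)^{2}$ ($h{\left(v,N \right)} = \left(\left(-4 - N\right) + \frac{1}{-4}\right)^{2} = \left(\left(-4 - N\right) - \frac{1}{4}\right)^{2} = \left(- \frac{17}{4} - N\right)^{2}$)
$W + h{\left(b,m \right)} = 58 + \frac{\left(17 + 4 \cdot 1\right)^{2}}{16} = 58 + \frac{\left(17 + 4\right)^{2}}{16} = 58 + \frac{21^{2}}{16} = 58 + \frac{1}{16} \cdot 441 = 58 + \frac{441}{16} = \frac{1369}{16}$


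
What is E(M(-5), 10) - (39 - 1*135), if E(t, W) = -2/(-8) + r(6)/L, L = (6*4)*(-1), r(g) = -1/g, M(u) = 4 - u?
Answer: 13861/144 ≈ 96.257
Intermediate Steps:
L = -24 (L = 24*(-1) = -24)
E(t, W) = 37/144 (E(t, W) = -2/(-8) - 1/6/(-24) = -2*(-⅛) - 1*⅙*(-1/24) = ¼ - ⅙*(-1/24) = ¼ + 1/144 = 37/144)
E(M(-5), 10) - (39 - 1*135) = 37/144 - (39 - 1*135) = 37/144 - (39 - 135) = 37/144 - 1*(-96) = 37/144 + 96 = 13861/144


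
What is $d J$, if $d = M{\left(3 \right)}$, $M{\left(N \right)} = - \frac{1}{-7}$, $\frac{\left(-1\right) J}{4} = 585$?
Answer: $- \frac{2340}{7} \approx -334.29$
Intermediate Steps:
$J = -2340$ ($J = \left(-4\right) 585 = -2340$)
$M{\left(N \right)} = \frac{1}{7}$ ($M{\left(N \right)} = \left(-1\right) \left(- \frac{1}{7}\right) = \frac{1}{7}$)
$d = \frac{1}{7} \approx 0.14286$
$d J = \frac{1}{7} \left(-2340\right) = - \frac{2340}{7}$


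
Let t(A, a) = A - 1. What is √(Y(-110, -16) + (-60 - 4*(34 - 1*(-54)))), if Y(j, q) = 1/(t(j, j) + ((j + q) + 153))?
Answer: I*√726789/42 ≈ 20.298*I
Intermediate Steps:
t(A, a) = -1 + A
Y(j, q) = 1/(152 + q + 2*j) (Y(j, q) = 1/((-1 + j) + ((j + q) + 153)) = 1/((-1 + j) + (153 + j + q)) = 1/(152 + q + 2*j))
√(Y(-110, -16) + (-60 - 4*(34 - 1*(-54)))) = √(1/(152 - 16 + 2*(-110)) + (-60 - 4*(34 - 1*(-54)))) = √(1/(152 - 16 - 220) + (-60 - 4*(34 + 54))) = √(1/(-84) + (-60 - 4*88)) = √(-1/84 + (-60 - 352)) = √(-1/84 - 412) = √(-34609/84) = I*√726789/42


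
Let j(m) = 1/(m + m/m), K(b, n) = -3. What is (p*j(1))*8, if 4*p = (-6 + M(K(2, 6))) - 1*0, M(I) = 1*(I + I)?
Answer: -12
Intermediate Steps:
M(I) = 2*I (M(I) = 1*(2*I) = 2*I)
j(m) = 1/(1 + m) (j(m) = 1/(m + 1) = 1/(1 + m))
p = -3 (p = ((-6 + 2*(-3)) - 1*0)/4 = ((-6 - 6) + 0)/4 = (-12 + 0)/4 = (1/4)*(-12) = -3)
(p*j(1))*8 = -3/(1 + 1)*8 = -3/2*8 = -12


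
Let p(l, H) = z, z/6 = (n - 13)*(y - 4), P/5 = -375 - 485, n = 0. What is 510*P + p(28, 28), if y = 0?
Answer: -2192688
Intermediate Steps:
P = -4300 (P = 5*(-375 - 485) = 5*(-860) = -4300)
z = 312 (z = 6*((0 - 13)*(0 - 4)) = 6*(-13*(-4)) = 6*52 = 312)
p(l, H) = 312
510*P + p(28, 28) = 510*(-4300) + 312 = -2193000 + 312 = -2192688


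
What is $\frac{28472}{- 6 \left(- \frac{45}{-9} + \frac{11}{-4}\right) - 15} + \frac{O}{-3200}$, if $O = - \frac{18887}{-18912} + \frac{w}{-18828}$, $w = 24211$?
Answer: $- \frac{1802341397566973}{1804114022400} \approx -999.02$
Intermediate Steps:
$O = - \frac{8522833}{29672928}$ ($O = - \frac{18887}{-18912} + \frac{24211}{-18828} = \left(-18887\right) \left(- \frac{1}{18912}\right) + 24211 \left(- \frac{1}{18828}\right) = \frac{18887}{18912} - \frac{24211}{18828} = - \frac{8522833}{29672928} \approx -0.28723$)
$\frac{28472}{- 6 \left(- \frac{45}{-9} + \frac{11}{-4}\right) - 15} + \frac{O}{-3200} = \frac{28472}{- 6 \left(- \frac{45}{-9} + \frac{11}{-4}\right) - 15} - \frac{8522833}{29672928 \left(-3200\right)} = \frac{28472}{- 6 \left(\left(-45\right) \left(- \frac{1}{9}\right) + 11 \left(- \frac{1}{4}\right)\right) - 15} - - \frac{8522833}{94953369600} = \frac{28472}{- 6 \left(5 - \frac{11}{4}\right) - 15} + \frac{8522833}{94953369600} = \frac{28472}{\left(-6\right) \frac{9}{4} - 15} + \frac{8522833}{94953369600} = \frac{28472}{- \frac{27}{2} - 15} + \frac{8522833}{94953369600} = \frac{28472}{- \frac{57}{2}} + \frac{8522833}{94953369600} = 28472 \left(- \frac{2}{57}\right) + \frac{8522833}{94953369600} = - \frac{56944}{57} + \frac{8522833}{94953369600} = - \frac{1802341397566973}{1804114022400}$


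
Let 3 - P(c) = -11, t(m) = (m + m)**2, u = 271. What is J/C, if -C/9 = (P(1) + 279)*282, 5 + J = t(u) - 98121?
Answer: -97819/371817 ≈ -0.26308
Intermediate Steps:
t(m) = 4*m**2 (t(m) = (2*m)**2 = 4*m**2)
P(c) = 14 (P(c) = 3 - 1*(-11) = 3 + 11 = 14)
J = 195638 (J = -5 + (4*271**2 - 98121) = -5 + (4*73441 - 98121) = -5 + (293764 - 98121) = -5 + 195643 = 195638)
C = -743634 (C = -9*(14 + 279)*282 = -2637*282 = -9*82626 = -743634)
J/C = 195638/(-743634) = 195638*(-1/743634) = -97819/371817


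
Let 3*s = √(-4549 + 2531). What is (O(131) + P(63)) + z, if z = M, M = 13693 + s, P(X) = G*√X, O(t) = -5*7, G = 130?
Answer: 13658 + 390*√7 + I*√2018/3 ≈ 14690.0 + 14.974*I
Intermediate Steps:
s = I*√2018/3 (s = √(-4549 + 2531)/3 = √(-2018)/3 = (I*√2018)/3 = I*√2018/3 ≈ 14.974*I)
O(t) = -35
P(X) = 130*√X
M = 13693 + I*√2018/3 ≈ 13693.0 + 14.974*I
z = 13693 + I*√2018/3 ≈ 13693.0 + 14.974*I
(O(131) + P(63)) + z = (-35 + 130*√63) + (13693 + I*√2018/3) = (-35 + 130*(3*√7)) + (13693 + I*√2018/3) = (-35 + 390*√7) + (13693 + I*√2018/3) = 13658 + 390*√7 + I*√2018/3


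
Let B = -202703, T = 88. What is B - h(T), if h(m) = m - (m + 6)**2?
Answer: -193955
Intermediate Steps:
h(m) = m - (6 + m)**2
B - h(T) = -202703 - (88 - (6 + 88)**2) = -202703 - (88 - 1*94**2) = -202703 - (88 - 1*8836) = -202703 - (88 - 8836) = -202703 - 1*(-8748) = -202703 + 8748 = -193955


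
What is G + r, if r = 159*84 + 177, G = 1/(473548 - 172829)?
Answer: 4069630228/300719 ≈ 13533.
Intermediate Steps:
G = 1/300719 ≈ 3.3254e-6
r = 13533 (r = 13356 + 177 = 13533)
G + r = 1/300719 + 13533 = 4069630228/300719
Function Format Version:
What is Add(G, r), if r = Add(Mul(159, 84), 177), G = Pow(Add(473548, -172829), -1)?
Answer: Rational(4069630228, 300719) ≈ 13533.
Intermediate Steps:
G = Rational(1, 300719) (G = Pow(300719, -1) = Rational(1, 300719) ≈ 3.3254e-6)
r = 13533 (r = Add(13356, 177) = 13533)
Add(G, r) = Add(Rational(1, 300719), 13533) = Rational(4069630228, 300719)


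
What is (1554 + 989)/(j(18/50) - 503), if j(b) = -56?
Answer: -2543/559 ≈ -4.5492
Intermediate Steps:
(1554 + 989)/(j(18/50) - 503) = (1554 + 989)/(-56 - 503) = 2543/(-559) = 2543*(-1/559) = -2543/559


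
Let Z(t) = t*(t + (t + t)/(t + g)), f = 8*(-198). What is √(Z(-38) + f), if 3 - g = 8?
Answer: 2*I*√95761/43 ≈ 14.393*I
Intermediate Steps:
g = -5 (g = 3 - 1*8 = 3 - 8 = -5)
f = -1584
Z(t) = t*(t + 2*t/(-5 + t)) (Z(t) = t*(t + (t + t)/(t - 5)) = t*(t + (2*t)/(-5 + t)) = t*(t + 2*t/(-5 + t)))
√(Z(-38) + f) = √((-38)²*(-3 - 38)/(-5 - 38) - 1584) = √(1444*(-41)/(-43) - 1584) = √(1444*(-1/43)*(-41) - 1584) = √(59204/43 - 1584) = √(-8908/43) = 2*I*√95761/43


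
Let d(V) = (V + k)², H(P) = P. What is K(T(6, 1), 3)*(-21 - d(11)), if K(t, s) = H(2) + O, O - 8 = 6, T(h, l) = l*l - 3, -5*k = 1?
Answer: -55056/25 ≈ -2202.2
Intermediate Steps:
k = -⅕ (k = -⅕*1 = -⅕ ≈ -0.20000)
T(h, l) = -3 + l² (T(h, l) = l² - 3 = -3 + l²)
O = 14 (O = 8 + 6 = 14)
K(t, s) = 16 (K(t, s) = 2 + 14 = 16)
d(V) = (-⅕ + V)² (d(V) = (V - ⅕)² = (-⅕ + V)²)
K(T(6, 1), 3)*(-21 - d(11)) = 16*(-21 - (-1 + 5*11)²/25) = 16*(-21 - (-1 + 55)²/25) = 16*(-21 - 54²/25) = 16*(-21 - 2916/25) = 16*(-3441/25) = -55056/25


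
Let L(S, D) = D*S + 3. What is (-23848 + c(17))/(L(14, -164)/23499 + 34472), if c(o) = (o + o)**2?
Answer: -533239308/810055235 ≈ -0.65828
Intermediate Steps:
L(S, D) = 3 + D*S
c(o) = 4*o**2 (c(o) = (2*o)**2 = 4*o**2)
(-23848 + c(17))/(L(14, -164)/23499 + 34472) = (-23848 + 4*17**2)/((3 - 164*14)/23499 + 34472) = (-23848 + 4*289)/((3 - 2296)*(1/23499) + 34472) = (-23848 + 1156)/(-2293*1/23499 + 34472) = -22692/(-2293/23499 + 34472) = -22692/810055235/23499 = -22692*23499/810055235 = -533239308/810055235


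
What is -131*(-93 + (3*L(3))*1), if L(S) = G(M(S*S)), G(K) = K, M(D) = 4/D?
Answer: 36025/3 ≈ 12008.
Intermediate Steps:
L(S) = 4/S² (L(S) = 4/((S*S)) = 4/(S²) = 4/S²)
-131*(-93 + (3*L(3))*1) = -131*(-93 + (3*(4/3²))*1) = -131*(-93 + (3*(4*(⅑)))*1) = -131*(-93 + (3*(4/9))*1) = -131*(-93 + (4/3)*1) = -131*(-93 + 4/3) = -131*(-275/3) = 36025/3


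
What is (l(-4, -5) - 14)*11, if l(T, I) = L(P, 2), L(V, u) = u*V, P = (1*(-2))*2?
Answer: -242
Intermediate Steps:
P = -4 (P = -2*2 = -4)
L(V, u) = V*u
l(T, I) = -8 (l(T, I) = -4*2 = -8)
(l(-4, -5) - 14)*11 = (-8 - 14)*11 = -22*11 = -242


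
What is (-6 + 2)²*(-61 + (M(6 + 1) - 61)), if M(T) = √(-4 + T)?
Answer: -1952 + 16*√3 ≈ -1924.3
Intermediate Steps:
(-6 + 2)²*(-61 + (M(6 + 1) - 61)) = (-6 + 2)²*(-61 + (√(-4 + (6 + 1)) - 61)) = (-4)²*(-61 + (√(-4 + 7) - 61)) = 16*(-61 + (√3 - 61)) = 16*(-61 + (-61 + √3)) = 16*(-122 + √3) = -1952 + 16*√3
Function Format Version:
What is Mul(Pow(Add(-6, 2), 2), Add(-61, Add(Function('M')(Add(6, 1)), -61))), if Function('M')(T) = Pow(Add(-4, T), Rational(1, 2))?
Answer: Add(-1952, Mul(16, Pow(3, Rational(1, 2)))) ≈ -1924.3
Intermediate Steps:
Mul(Pow(Add(-6, 2), 2), Add(-61, Add(Function('M')(Add(6, 1)), -61))) = Mul(Pow(Add(-6, 2), 2), Add(-61, Add(Pow(Add(-4, Add(6, 1)), Rational(1, 2)), -61))) = Mul(Pow(-4, 2), Add(-61, Add(Pow(Add(-4, 7), Rational(1, 2)), -61))) = Mul(16, Add(-61, Add(Pow(3, Rational(1, 2)), -61))) = Mul(16, Add(-61, Add(-61, Pow(3, Rational(1, 2))))) = Mul(16, Add(-122, Pow(3, Rational(1, 2)))) = Add(-1952, Mul(16, Pow(3, Rational(1, 2))))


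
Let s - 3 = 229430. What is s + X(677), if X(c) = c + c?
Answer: 230787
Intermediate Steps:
X(c) = 2*c
s = 229433 (s = 3 + 229430 = 229433)
s + X(677) = 229433 + 2*677 = 229433 + 1354 = 230787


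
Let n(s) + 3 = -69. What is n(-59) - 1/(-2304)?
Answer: -165887/2304 ≈ -72.000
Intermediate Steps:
n(s) = -72 (n(s) = -3 - 69 = -72)
n(-59) - 1/(-2304) = -72 - 1/(-2304) = -72 - 1*(-1/2304) = -72 + 1/2304 = -165887/2304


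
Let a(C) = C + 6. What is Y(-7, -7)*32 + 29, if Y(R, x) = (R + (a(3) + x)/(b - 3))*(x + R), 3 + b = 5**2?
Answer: 59239/19 ≈ 3117.8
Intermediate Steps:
b = 22 (b = -3 + 5**2 = -3 + 25 = 22)
a(C) = 6 + C
Y(R, x) = (R + x)*(9/19 + R + x/19) (Y(R, x) = (R + ((6 + 3) + x)/(22 - 3))*(x + R) = (R + (9 + x)/19)*(R + x) = (R + (9 + x)*(1/19))*(R + x) = (R + (9/19 + x/19))*(R + x) = (9/19 + R + x/19)*(R + x) = (R + x)*(9/19 + R + x/19))
Y(-7, -7)*32 + 29 = ((-7)**2 + (1/19)*(-7)**2 + (9/19)*(-7) + (9/19)*(-7) + (20/19)*(-7)*(-7))*32 + 29 = (49 + (1/19)*49 - 63/19 - 63/19 + 980/19)*32 + 29 = (49 + 49/19 - 63/19 - 63/19 + 980/19)*32 + 29 = (1834/19)*32 + 29 = 58688/19 + 29 = 59239/19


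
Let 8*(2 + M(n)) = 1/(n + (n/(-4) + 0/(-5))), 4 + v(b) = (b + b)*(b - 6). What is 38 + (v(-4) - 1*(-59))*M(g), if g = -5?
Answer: -473/2 ≈ -236.50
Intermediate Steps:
v(b) = -4 + 2*b*(-6 + b) (v(b) = -4 + (b + b)*(b - 6) = -4 + (2*b)*(-6 + b) = -4 + 2*b*(-6 + b))
M(n) = -2 + 1/(6*n) (M(n) = -2 + 1/(8*(n + (n/(-4) + 0/(-5)))) = -2 + 1/(8*(n + (n*(-¼) + 0*(-⅕)))) = -2 + 1/(8*(n + (-n/4 + 0))) = -2 + 1/(8*(n - n/4)) = -2 + 1/(8*((3*n/4))) = -2 + (4/(3*n))/8 = -2 + 1/(6*n))
38 + (v(-4) - 1*(-59))*M(g) = 38 + ((-4 - 12*(-4) + 2*(-4)²) - 1*(-59))*(-2 + (⅙)/(-5)) = 38 + ((-4 + 48 + 2*16) + 59)*(-2 + (⅙)*(-⅕)) = 38 + ((-4 + 48 + 32) + 59)*(-2 - 1/30) = 38 + (76 + 59)*(-61/30) = 38 + 135*(-61/30) = 38 - 549/2 = -473/2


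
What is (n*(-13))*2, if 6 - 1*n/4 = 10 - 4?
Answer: 0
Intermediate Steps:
n = 0 (n = 24 - 4*(10 - 4) = 24 - 4*6 = 24 - 24 = 0)
(n*(-13))*2 = (0*(-13))*2 = 0*2 = 0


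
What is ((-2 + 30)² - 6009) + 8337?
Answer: 3112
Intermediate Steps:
((-2 + 30)² - 6009) + 8337 = (28² - 6009) + 8337 = (784 - 6009) + 8337 = -5225 + 8337 = 3112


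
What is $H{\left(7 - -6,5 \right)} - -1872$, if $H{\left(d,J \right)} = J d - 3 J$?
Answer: $1922$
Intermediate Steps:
$H{\left(d,J \right)} = - 3 J + J d$
$H{\left(7 - -6,5 \right)} - -1872 = 5 \left(-3 + \left(7 - -6\right)\right) - -1872 = 5 \left(-3 + \left(7 + 6\right)\right) + 1872 = 5 \left(-3 + 13\right) + 1872 = 5 \cdot 10 + 1872 = 50 + 1872 = 1922$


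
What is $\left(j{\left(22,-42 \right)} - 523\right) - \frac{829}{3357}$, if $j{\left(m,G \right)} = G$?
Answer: $- \frac{1897534}{3357} \approx -565.25$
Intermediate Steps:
$\left(j{\left(22,-42 \right)} - 523\right) - \frac{829}{3357} = \left(-42 - 523\right) - \frac{829}{3357} = -565 - \frac{829}{3357} = - \frac{1897534}{3357}$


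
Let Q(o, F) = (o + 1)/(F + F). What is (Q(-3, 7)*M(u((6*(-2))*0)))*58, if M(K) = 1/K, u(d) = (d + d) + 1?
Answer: -58/7 ≈ -8.2857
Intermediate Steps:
u(d) = 1 + 2*d (u(d) = 2*d + 1 = 1 + 2*d)
Q(o, F) = (1 + o)/(2*F) (Q(o, F) = (1 + o)/((2*F)) = (1 + o)*(1/(2*F)) = (1 + o)/(2*F))
(Q(-3, 7)*M(u((6*(-2))*0)))*58 = (((½)*(1 - 3)/7)/(1 + 2*((6*(-2))*0)))*58 = (((½)*(⅐)*(-2))/(1 + 2*(-12*0)))*58 = -1/(7*(1 + 2*0))*58 = -1/(7*(1 + 0))*58 = -⅐/1*58 = -⅐*1*58 = -⅐*58 = -58/7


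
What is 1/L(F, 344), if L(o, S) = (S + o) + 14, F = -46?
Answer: 1/312 ≈ 0.0032051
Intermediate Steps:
L(o, S) = 14 + S + o
1/L(F, 344) = 1/(14 + 344 - 46) = 1/312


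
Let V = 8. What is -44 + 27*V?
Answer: 172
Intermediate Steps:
-44 + 27*V = -44 + 27*8 = -44 + 216 = 172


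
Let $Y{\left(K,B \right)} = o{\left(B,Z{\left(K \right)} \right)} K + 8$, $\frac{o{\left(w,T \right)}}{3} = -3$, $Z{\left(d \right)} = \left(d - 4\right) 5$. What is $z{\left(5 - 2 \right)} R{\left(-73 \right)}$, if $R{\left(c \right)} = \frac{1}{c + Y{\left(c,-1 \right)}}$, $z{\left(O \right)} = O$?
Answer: $\frac{3}{592} \approx 0.0050676$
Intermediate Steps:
$Z{\left(d \right)} = -20 + 5 d$ ($Z{\left(d \right)} = \left(-4 + d\right) 5 = -20 + 5 d$)
$o{\left(w,T \right)} = -9$ ($o{\left(w,T \right)} = 3 \left(-3\right) = -9$)
$Y{\left(K,B \right)} = 8 - 9 K$ ($Y{\left(K,B \right)} = - 9 K + 8 = 8 - 9 K$)
$R{\left(c \right)} = \frac{1}{8 - 8 c}$ ($R{\left(c \right)} = \frac{1}{c - \left(-8 + 9 c\right)} = \frac{1}{8 - 8 c}$)
$z{\left(5 - 2 \right)} R{\left(-73 \right)} = \left(5 - 2\right) \frac{1}{8 \left(1 - -73\right)} = 3 \frac{1}{8 \left(1 + 73\right)} = 3 \frac{1}{8 \cdot 74} = 3 \cdot \frac{1}{8} \cdot \frac{1}{74} = 3 \cdot \frac{1}{592} = \frac{3}{592}$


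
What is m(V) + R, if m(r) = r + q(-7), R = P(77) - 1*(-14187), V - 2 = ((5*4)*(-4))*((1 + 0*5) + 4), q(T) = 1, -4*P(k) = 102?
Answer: 27529/2 ≈ 13765.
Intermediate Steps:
P(k) = -51/2 (P(k) = -¼*102 = -51/2)
V = -398 (V = 2 + ((5*4)*(-4))*((1 + 0*5) + 4) = 2 + (20*(-4))*((1 + 0) + 4) = 2 - 80*(1 + 4) = 2 - 80*5 = 2 - 400 = -398)
R = 28323/2 (R = -51/2 - 1*(-14187) = -51/2 + 14187 = 28323/2 ≈ 14162.)
m(r) = 1 + r (m(r) = r + 1 = 1 + r)
m(V) + R = (1 - 398) + 28323/2 = -397 + 28323/2 = 27529/2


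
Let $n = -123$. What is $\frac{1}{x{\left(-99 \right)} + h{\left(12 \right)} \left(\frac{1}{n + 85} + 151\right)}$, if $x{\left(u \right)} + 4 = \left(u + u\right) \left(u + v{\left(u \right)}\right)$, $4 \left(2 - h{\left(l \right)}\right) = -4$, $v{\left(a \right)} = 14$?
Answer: $\frac{38}{656599} \approx 5.7874 \cdot 10^{-5}$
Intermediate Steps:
$h{\left(l \right)} = 3$ ($h{\left(l \right)} = 2 - -1 = 2 + 1 = 3$)
$x{\left(u \right)} = -4 + 2 u \left(14 + u\right)$ ($x{\left(u \right)} = -4 + \left(u + u\right) \left(u + 14\right) = -4 + 2 u \left(14 + u\right)$)
$\frac{1}{x{\left(-99 \right)} + h{\left(12 \right)} \left(\frac{1}{n + 85} + 151\right)} = \frac{1}{\left(-4 + 2 \left(-99\right)^{2} + 28 \left(-99\right)\right) + 3 \left(\frac{1}{-123 + 85} + 151\right)} = \frac{1}{\left(-4 + 2 \cdot 9801 - 2772\right) + 3 \left(\frac{1}{-38} + 151\right)} = \frac{1}{\left(-4 + 19602 - 2772\right) + 3 \left(- \frac{1}{38} + 151\right)} = \frac{1}{16826 + 3 \cdot \frac{5737}{38}} = \frac{1}{16826 + \frac{17211}{38}} = \frac{1}{\frac{656599}{38}} = \frac{38}{656599}$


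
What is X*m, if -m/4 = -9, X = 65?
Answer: 2340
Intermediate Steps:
m = 36 (m = -4*(-9) = 36)
X*m = 65*36 = 2340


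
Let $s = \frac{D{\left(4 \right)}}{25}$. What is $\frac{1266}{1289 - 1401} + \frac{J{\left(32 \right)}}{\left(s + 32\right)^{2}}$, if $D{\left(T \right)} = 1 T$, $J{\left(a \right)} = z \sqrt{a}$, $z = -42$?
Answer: $- \frac{633}{56} - \frac{4375 \sqrt{2}}{26934} \approx -11.533$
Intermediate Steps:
$J{\left(a \right)} = - 42 \sqrt{a}$
$D{\left(T \right)} = T$
$s = \frac{4}{25} \approx 0.16$
$\frac{1266}{1289 - 1401} + \frac{J{\left(32 \right)}}{\left(s + 32\right)^{2}} = \frac{1266}{1289 - 1401} + \frac{\left(-42\right) \sqrt{32}}{\left(\frac{4}{25} + 32\right)^{2}} = \frac{1266}{-112} + \frac{\left(-42\right) 4 \sqrt{2}}{\left(\frac{804}{25}\right)^{2}} = 1266 \left(- \frac{1}{112}\right) + \frac{\left(-168\right) \sqrt{2}}{\frac{646416}{625}} = - \frac{633}{56} + - 168 \sqrt{2} \cdot \frac{625}{646416} = - \frac{633}{56} - \frac{4375 \sqrt{2}}{26934}$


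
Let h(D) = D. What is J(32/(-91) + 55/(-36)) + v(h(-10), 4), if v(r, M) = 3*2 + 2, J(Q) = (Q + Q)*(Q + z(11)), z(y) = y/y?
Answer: 60667021/5366088 ≈ 11.306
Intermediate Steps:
z(y) = 1
J(Q) = 2*Q*(1 + Q) (J(Q) = (Q + Q)*(Q + 1) = (2*Q)*(1 + Q) = 2*Q*(1 + Q))
v(r, M) = 8 (v(r, M) = 6 + 2 = 8)
J(32/(-91) + 55/(-36)) + v(h(-10), 4) = 2*(32/(-91) + 55/(-36))*(1 + (32/(-91) + 55/(-36))) + 8 = 2*(32*(-1/91) + 55*(-1/36))*(1 + (32*(-1/91) + 55*(-1/36))) + 8 = 2*(-32/91 - 55/36)*(1 + (-32/91 - 55/36)) + 8 = 2*(-6157/3276)*(1 - 6157/3276) + 8 = 2*(-6157/3276)*(-2881/3276) + 8 = 17738317/5366088 + 8 = 60667021/5366088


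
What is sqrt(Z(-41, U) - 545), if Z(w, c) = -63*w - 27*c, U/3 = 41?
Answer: I*sqrt(1283) ≈ 35.819*I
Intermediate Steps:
U = 123 (U = 3*41 = 123)
sqrt(Z(-41, U) - 545) = sqrt((-63*(-41) - 27*123) - 545) = sqrt((2583 - 3321) - 545) = sqrt(-738 - 545) = sqrt(-1283) = I*sqrt(1283)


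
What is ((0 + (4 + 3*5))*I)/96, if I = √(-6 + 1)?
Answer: 19*I*√5/96 ≈ 0.44255*I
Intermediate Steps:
I = I*√5 (I = √(-5) = I*√5 ≈ 2.2361*I)
((0 + (4 + 3*5))*I)/96 = ((0 + (4 + 3*5))*(I*√5))/96 = ((0 + (4 + 15))*(I*√5))*(1/96) = ((0 + 19)*(I*√5))*(1/96) = (19*(I*√5))*(1/96) = (19*I*√5)*(1/96) = 19*I*√5/96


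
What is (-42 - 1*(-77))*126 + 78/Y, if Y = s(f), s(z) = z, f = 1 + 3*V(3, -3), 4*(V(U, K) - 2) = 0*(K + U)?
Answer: 30948/7 ≈ 4421.1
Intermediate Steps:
V(U, K) = 2 (V(U, K) = 2 + (0*(K + U))/4 = 2 + (¼)*0 = 2 + 0 = 2)
f = 7 (f = 1 + 3*2 = 1 + 6 = 7)
Y = 7
(-42 - 1*(-77))*126 + 78/Y = (-42 - 1*(-77))*126 + 78/7 = (-42 + 77)*126 + 78*(⅐) = 35*126 + 78/7 = 4410 + 78/7 = 30948/7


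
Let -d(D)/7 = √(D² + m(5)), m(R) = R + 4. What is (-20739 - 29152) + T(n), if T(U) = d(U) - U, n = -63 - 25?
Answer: -49803 - 7*√7753 ≈ -50419.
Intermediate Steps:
n = -88
m(R) = 4 + R
d(D) = -7*√(9 + D²) (d(D) = -7*√(D² + (4 + 5)) = -7*√(D² + 9) = -7*√(9 + D²))
T(U) = -U - 7*√(9 + U²) (T(U) = -7*√(9 + U²) - U = -U - 7*√(9 + U²))
(-20739 - 29152) + T(n) = (-20739 - 29152) + (-1*(-88) - 7*√(9 + (-88)²)) = -49891 + (88 - 7*√(9 + 7744)) = -49891 + (88 - 7*√7753) = -49803 - 7*√7753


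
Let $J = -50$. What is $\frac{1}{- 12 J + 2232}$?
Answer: $\frac{1}{2832} \approx 0.00035311$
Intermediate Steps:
$\frac{1}{- 12 J + 2232} = \frac{1}{\left(-12\right) \left(-50\right) + 2232} = \frac{1}{600 + 2232} = \frac{1}{2832}$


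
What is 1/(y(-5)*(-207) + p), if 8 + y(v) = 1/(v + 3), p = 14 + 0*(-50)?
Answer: 2/3547 ≈ 0.00056386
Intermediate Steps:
p = 14 (p = 14 + 0 = 14)
y(v) = -8 + 1/(3 + v) (y(v) = -8 + 1/(v + 3) = -8 + 1/(3 + v))
1/(y(-5)*(-207) + p) = 1/(((-23 - 8*(-5))/(3 - 5))*(-207) + 14) = 1/(((-23 + 40)/(-2))*(-207) + 14) = 1/(-½*17*(-207) + 14) = 1/(-17/2*(-207) + 14) = 1/(3519/2 + 14) = 1/(3547/2) = 2/3547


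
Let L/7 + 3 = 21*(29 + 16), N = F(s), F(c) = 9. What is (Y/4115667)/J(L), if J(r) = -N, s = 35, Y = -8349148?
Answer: 8349148/37041003 ≈ 0.22540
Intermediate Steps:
N = 9
L = 6594 (L = -21 + 7*(21*(29 + 16)) = -21 + 7*(21*45) = -21 + 7*945 = -21 + 6615 = 6594)
J(r) = -9 (J(r) = -1*9 = -9)
(Y/4115667)/J(L) = -8349148/4115667/(-9) = -8349148*1/4115667*(-⅑) = -8349148/4115667*(-⅑) = 8349148/37041003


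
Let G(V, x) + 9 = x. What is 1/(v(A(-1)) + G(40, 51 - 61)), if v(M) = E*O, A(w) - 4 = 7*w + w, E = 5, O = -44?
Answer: -1/239 ≈ -0.0041841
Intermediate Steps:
A(w) = 4 + 8*w (A(w) = 4 + (7*w + w) = 4 + 8*w)
G(V, x) = -9 + x
v(M) = -220 (v(M) = 5*(-44) = -220)
1/(v(A(-1)) + G(40, 51 - 61)) = 1/(-220 + (-9 + (51 - 61))) = 1/(-220 + (-9 - 10)) = 1/(-220 - 19) = 1/(-239) = -1/239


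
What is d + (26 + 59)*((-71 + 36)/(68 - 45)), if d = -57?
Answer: -4286/23 ≈ -186.35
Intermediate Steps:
d + (26 + 59)*((-71 + 36)/(68 - 45)) = -57 + (26 + 59)*((-71 + 36)/(68 - 45)) = -57 + 85*(-35/23) = -57 - 2975/23 = -4286/23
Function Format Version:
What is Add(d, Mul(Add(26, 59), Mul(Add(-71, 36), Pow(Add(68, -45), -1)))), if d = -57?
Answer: Rational(-4286, 23) ≈ -186.35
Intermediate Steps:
Add(d, Mul(Add(26, 59), Mul(Add(-71, 36), Pow(Add(68, -45), -1)))) = Add(-57, Mul(Add(26, 59), Mul(Add(-71, 36), Pow(Add(68, -45), -1)))) = Add(-57, Mul(85, Mul(-35, Pow(23, -1)))) = Add(-57, Mul(85, Mul(-35, Rational(1, 23)))) = Add(-57, Mul(85, Rational(-35, 23))) = Add(-57, Rational(-2975, 23)) = Rational(-4286, 23)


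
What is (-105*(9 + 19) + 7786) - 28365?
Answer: -23519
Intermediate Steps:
(-105*(9 + 19) + 7786) - 28365 = (-105*28 + 7786) - 28365 = (-2940 + 7786) - 28365 = 4846 - 28365 = -23519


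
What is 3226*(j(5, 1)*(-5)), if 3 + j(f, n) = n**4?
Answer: 32260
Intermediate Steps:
j(f, n) = -3 + n**4
3226*(j(5, 1)*(-5)) = 3226*((-3 + 1**4)*(-5)) = 3226*((-3 + 1)*(-5)) = 3226*(-2*(-5)) = 3226*10 = 32260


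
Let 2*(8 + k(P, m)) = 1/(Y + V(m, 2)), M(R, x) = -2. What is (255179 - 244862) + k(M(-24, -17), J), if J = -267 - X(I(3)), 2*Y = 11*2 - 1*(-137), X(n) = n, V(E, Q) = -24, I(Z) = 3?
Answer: 1144300/111 ≈ 10309.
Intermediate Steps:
Y = 159/2 (Y = (11*2 - 1*(-137))/2 = (22 + 137)/2 = (½)*159 = 159/2 ≈ 79.500)
J = -270 (J = -267 - 1*3 = -267 - 3 = -270)
k(P, m) = -887/111 (k(P, m) = -8 + 1/(2*(159/2 - 24)) = -8 + 1/(2*(111/2)) = -8 + (½)*(2/111) = -8 + 1/111 = -887/111)
(255179 - 244862) + k(M(-24, -17), J) = (255179 - 244862) - 887/111 = 10317 - 887/111 = 1144300/111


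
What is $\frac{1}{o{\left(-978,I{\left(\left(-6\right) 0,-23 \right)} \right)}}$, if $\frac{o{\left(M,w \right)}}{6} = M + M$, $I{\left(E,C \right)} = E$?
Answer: $- \frac{1}{11736} \approx -8.5208 \cdot 10^{-5}$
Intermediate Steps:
$o{\left(M,w \right)} = 12 M$ ($o{\left(M,w \right)} = 6 \left(M + M\right) = 6 \cdot 2 M = 12 M$)
$\frac{1}{o{\left(-978,I{\left(\left(-6\right) 0,-23 \right)} \right)}} = \frac{1}{12 \left(-978\right)} = \frac{1}{-11736} = - \frac{1}{11736}$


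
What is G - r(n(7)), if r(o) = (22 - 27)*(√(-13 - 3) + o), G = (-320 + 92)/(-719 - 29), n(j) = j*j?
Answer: 45872/187 + 20*I ≈ 245.3 + 20.0*I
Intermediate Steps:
n(j) = j²
G = 57/187 (G = -228/(-748) = -228*(-1/748) = 57/187 ≈ 0.30481)
r(o) = -20*I - 5*o (r(o) = -5*(√(-16) + o) = -5*(4*I + o) = -5*(o + 4*I) = -20*I - 5*o)
G - r(n(7)) = 57/187 - (-20*I - 5*7²) = 57/187 - (-20*I - 5*49) = 57/187 - (-20*I - 245) = 57/187 - (-245 - 20*I) = 57/187 + (245 + 20*I) = 45872/187 + 20*I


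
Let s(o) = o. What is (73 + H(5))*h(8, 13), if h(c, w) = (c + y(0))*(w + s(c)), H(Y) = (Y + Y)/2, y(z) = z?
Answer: 13104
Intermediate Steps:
H(Y) = Y (H(Y) = (2*Y)*(½) = Y)
h(c, w) = c*(c + w) (h(c, w) = (c + 0)*(w + c) = c*(c + w))
(73 + H(5))*h(8, 13) = (73 + 5)*(8*(8 + 13)) = 78*(8*21) = 78*168 = 13104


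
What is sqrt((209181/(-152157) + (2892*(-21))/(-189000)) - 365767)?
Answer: I*sqrt(21170428750225871970)/7607850 ≈ 604.79*I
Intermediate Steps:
sqrt((209181/(-152157) + (2892*(-21))/(-189000)) - 365767) = sqrt((209181*(-1/152157) - 60732*(-1/189000)) - 365767) = sqrt((-69727/50719 + 241/750) - 365767) = sqrt(-40071971/38039250 - 365767) = sqrt(-13913542426721/38039250) = I*sqrt(21170428750225871970)/7607850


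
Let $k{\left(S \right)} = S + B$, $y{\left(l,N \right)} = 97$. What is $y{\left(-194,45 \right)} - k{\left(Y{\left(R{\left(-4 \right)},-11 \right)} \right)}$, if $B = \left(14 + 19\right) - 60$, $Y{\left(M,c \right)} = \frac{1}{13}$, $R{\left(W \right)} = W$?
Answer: $\frac{1611}{13} \approx 123.92$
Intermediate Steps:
$Y{\left(M,c \right)} = \frac{1}{13}$
$B = -27$ ($B = 33 - 60 = -27$)
$k{\left(S \right)} = -27 + S$ ($k{\left(S \right)} = S - 27 = -27 + S$)
$y{\left(-194,45 \right)} - k{\left(Y{\left(R{\left(-4 \right)},-11 \right)} \right)} = 97 - \left(-27 + \frac{1}{13}\right) = 97 - - \frac{350}{13} = 97 + \frac{350}{13} = \frac{1611}{13}$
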